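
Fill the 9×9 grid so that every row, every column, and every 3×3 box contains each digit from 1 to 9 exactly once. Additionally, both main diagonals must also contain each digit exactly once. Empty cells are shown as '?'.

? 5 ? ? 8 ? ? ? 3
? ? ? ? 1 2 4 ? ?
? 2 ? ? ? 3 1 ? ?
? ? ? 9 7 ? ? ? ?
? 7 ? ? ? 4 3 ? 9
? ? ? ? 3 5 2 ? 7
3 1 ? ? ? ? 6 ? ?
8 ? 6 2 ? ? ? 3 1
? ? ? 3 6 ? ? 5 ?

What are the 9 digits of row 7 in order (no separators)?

315498672

r2c2 = 8 (sole candidate).
r5c5 = 2 (sole candidate).
r9c9 = 4 (sole candidate).
r3c3 = 7 (sole candidate).
r9c2 = 9 (sole candidate).
r9c3 = 2 (sole candidate).
r1c1 = 1 (sole candidate).
r8c2 = 4 (sole candidate).
r9c1 = 7 (sole candidate).
r9c7 = 8 (sole candidate).
r4c7 = 5 (sole candidate).
r6c2 = 6 (sole candidate).
r6c4 = 8 (sole candidate).
r7c3 = 5: row 7 has {1,3,6}; col 3 has {2,6,7}; box has {1,2,3,4,6,7,8,9}; anti-diagonal has {1,2,3,4,7,8} → only 5 remains.
r7c9 = 2: row 7 has {1,3,5,6}; col 9 has {1,3,4,7,9}; box has {1,3,4,5,6,8} → only 2 remains.
r9c6 = 1 (sole candidate).
r4c2 = 3 (sole candidate).
r4c6 = 6 (sole candidate).
r4c9 = 8 (sole candidate).
r5c1 = 5 (sole candidate).
r5c4 = 1 (sole candidate).
r5c8 = 6 (sole candidate).
r2c8 = 9 (sole candidate).
r3c8 = 8 (sole candidate).
r5c3 = 8 (sole candidate).
r7c8 = 7: row 7 has {1,2,3,5,6}; col 8 has {3,5,6,8,9}; box has {1,2,3,4,5,6,8} → only 7 remains.
r8c7 = 9 (sole candidate).
r1c7 = 7 (sole candidate).
r1c8 = 2 (sole candidate).
r2c1 = 6 (sole candidate).
r2c3 = 3 (sole candidate).
r2c9 = 5 (sole candidate).
r3c9 = 6 (sole candidate).
r7c4 = 4: row 7 has {1,2,3,5,6,7}; col 4 has {1,2,3,8,9}; box has {1,2,3,6} → only 4 remains.
r7c5 = 9: row 7 has {1,2,3,4,5,6,7}; col 5 has {1,2,3,6,7,8}; box has {1,2,3,4,6} → only 9 remains.
r7c6 = 8: row 7 has {1,2,3,4,5,6,7,9}; col 6 has {1,2,3,4,5,6}; box has {1,2,3,4,6,9} → only 8 remains.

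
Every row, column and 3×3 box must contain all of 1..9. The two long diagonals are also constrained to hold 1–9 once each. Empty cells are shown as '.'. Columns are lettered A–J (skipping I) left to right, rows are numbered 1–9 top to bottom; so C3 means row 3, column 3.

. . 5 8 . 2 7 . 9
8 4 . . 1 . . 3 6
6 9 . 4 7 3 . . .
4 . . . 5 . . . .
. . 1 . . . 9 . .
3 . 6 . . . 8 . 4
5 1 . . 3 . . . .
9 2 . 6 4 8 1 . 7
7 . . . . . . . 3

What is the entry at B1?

3

A1 = 1: row 1 has {2,5,7,8,9}; col 1 has {3,4,5,6,7,8,9}; box has {4,5,6,8,9}; main diagonal has {3,4} → only 1 remains.
B1 = 3: row 1 has {1,2,5,7,8,9}; col 2 has {1,2,4,9}; box has {1,4,5,6,8,9} → only 3 remains.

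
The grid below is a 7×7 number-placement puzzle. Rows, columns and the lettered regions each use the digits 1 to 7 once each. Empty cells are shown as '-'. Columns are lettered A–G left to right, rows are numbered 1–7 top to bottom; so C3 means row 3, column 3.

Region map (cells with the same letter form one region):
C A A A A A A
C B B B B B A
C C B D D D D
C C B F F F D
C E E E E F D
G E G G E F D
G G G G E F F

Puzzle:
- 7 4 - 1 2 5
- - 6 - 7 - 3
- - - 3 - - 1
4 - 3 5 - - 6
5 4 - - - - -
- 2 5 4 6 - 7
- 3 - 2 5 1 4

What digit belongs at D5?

D1 = 6: row 1 has {1,2,4,5,7}; col 4 has {2,3,4,5}; region has {1,2,3,4,5,7} → only 6 remains.
D2 = 1: row 2 has {3,6,7}; col 4 has {2,3,4,5,6}; region has {3,6,7} → only 1 remains.
B3 = 6: row 3 has {1,3}; col 2 has {2,3,4,7}; region has {4,5} → only 6 remains.
C3 = 2: row 3 has {1,3,6}; col 3 has {3,4,5,6}; region has {1,3,6,7} → only 2 remains.
E3 = 4: row 3 has {1,2,3,6}; col 5 has {1,5,6,7}; region has {1,3,6,7} → only 4 remains.
F3 = 5: row 3 has {1,2,3,4,6}; col 6 has {1,2}; region has {1,3,4,6,7} → only 5 remains.
B4 = 1: row 4 has {3,4,5,6}; col 2 has {2,3,4,6,7}; region has {4,5,6} → only 1 remains.
E4 = 2: row 4 has {1,3,4,5,6}; col 5 has {1,4,5,6,7}; region has {1,4,5} → only 2 remains.
F4 = 7: row 4 has {1,2,3,4,5,6}; col 6 has {1,2,5}; region has {1,2,4,5} → only 7 remains.
D5 = 7: row 5 has {4,5}; col 4 has {1,2,3,4,5,6}; region has {2,4,5,6} → only 7 remains.

7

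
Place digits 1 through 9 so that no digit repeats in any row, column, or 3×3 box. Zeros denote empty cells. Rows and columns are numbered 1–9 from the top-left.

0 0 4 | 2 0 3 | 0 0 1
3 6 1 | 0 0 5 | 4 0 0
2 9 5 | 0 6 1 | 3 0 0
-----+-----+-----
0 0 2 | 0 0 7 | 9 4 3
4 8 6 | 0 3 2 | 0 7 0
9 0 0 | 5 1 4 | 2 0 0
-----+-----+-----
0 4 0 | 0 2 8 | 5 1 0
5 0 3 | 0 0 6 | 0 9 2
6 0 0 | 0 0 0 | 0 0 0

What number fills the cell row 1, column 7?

6

row 1, column 2 = 7: row 1 has {1,2,3,4}; col 2 has {4,6,8,9}; box has {1,2,3,4,5,6,9} → only 7 remains.
row 3, column 8 = 8: row 3 has {1,2,3,5,6,9}; col 8 has {1,4,7,9}; box has {1,3,4} → only 8 remains.
row 3, column 9 = 7: row 3 has {1,2,3,5,6,8,9}; col 9 has {1,2,3}; box has {1,3,4,8} → only 7 remains.
row 4, column 1 = 1: row 4 has {2,3,4,7,9}; col 1 has {2,3,4,5,6,9}; box has {2,4,6,8,9} → only 1 remains.
row 4, column 2 = 5: row 4 has {1,2,3,4,7,9}; col 2 has {4,6,7,8,9}; box has {1,2,4,6,8,9} → only 5 remains.
row 4, column 5 = 8: row 4 has {1,2,3,4,5,7,9}; col 5 has {1,2,3,6}; box has {1,2,3,4,5,7} → only 8 remains.
row 5, column 4 = 9: row 5 has {2,3,4,6,7,8}; col 4 has {2,5}; box has {1,2,3,4,5,7,8} → only 9 remains.
row 5, column 7 = 1: row 5 has {2,3,4,6,7,8,9}; col 7 has {2,3,4,5,9}; box has {2,3,4,7,9} → only 1 remains.
row 5, column 9 = 5: row 5 has {1,2,3,4,6,7,8,9}; col 9 has {1,2,3,7}; box has {1,2,3,4,7,9} → only 5 remains.
row 6, column 2 = 3: row 6 has {1,2,4,5,9}; col 2 has {4,5,6,7,8,9}; box has {1,2,4,5,6,8,9} → only 3 remains.
row 6, column 3 = 7: row 6 has {1,2,3,4,5,9}; col 3 has {1,2,3,4,5,6}; box has {1,2,3,4,5,6,8,9} → only 7 remains.
row 6, column 8 = 6: row 6 has {1,2,3,4,5,7,9}; col 8 has {1,4,7,8,9}; box has {1,2,3,4,5,7,9} → only 6 remains.
row 6, column 9 = 8: row 6 has {1,2,3,4,5,6,7,9}; col 9 has {1,2,3,5,7}; box has {1,2,3,4,5,6,7,9} → only 8 remains.
row 7, column 1 = 7: row 7 has {1,2,4,5,8}; col 1 has {1,2,3,4,5,6,9}; box has {3,4,5,6} → only 7 remains.
row 7, column 3 = 9: row 7 has {1,2,4,5,7,8}; col 3 has {1,2,3,4,5,6,7}; box has {3,4,5,6,7} → only 9 remains.
row 7, column 4 = 3: row 7 has {1,2,4,5,7,8,9}; col 4 has {2,5,9}; box has {2,6,8} → only 3 remains.
row 7, column 9 = 6: row 7 has {1,2,3,4,5,7,8,9}; col 9 has {1,2,3,5,7,8}; box has {1,2,5,9} → only 6 remains.
row 8, column 2 = 1: row 8 has {2,3,5,6,9}; col 2 has {3,4,5,6,7,8,9}; box has {3,4,5,6,7,9} → only 1 remains.
row 9, column 2 = 2: row 9 has {6}; col 2 has {1,3,4,5,6,7,8,9}; box has {1,3,4,5,6,7,9} → only 2 remains.
row 9, column 3 = 8: row 9 has {2,6}; col 3 has {1,2,3,4,5,6,7,9}; box has {1,2,3,4,5,6,7,9} → only 8 remains.
row 9, column 6 = 9: row 9 has {2,6,8}; col 6 has {1,2,3,4,5,6,7,8}; box has {2,3,6,8} → only 9 remains.
row 9, column 7 = 7: row 9 has {2,6,8,9}; col 7 has {1,2,3,4,5,9}; box has {1,2,5,6,9} → only 7 remains.
row 9, column 8 = 3: row 9 has {2,6,7,8,9}; col 8 has {1,4,6,7,8,9}; box has {1,2,5,6,7,9} → only 3 remains.
row 9, column 9 = 4: row 9 has {2,3,6,7,8,9}; col 9 has {1,2,3,5,6,7,8}; box has {1,2,3,5,6,7,9} → only 4 remains.
row 1, column 1 = 8: row 1 has {1,2,3,4,7}; col 1 has {1,2,3,4,5,6,7,9}; box has {1,2,3,4,5,6,7,9} → only 8 remains.
row 1, column 5 = 9: row 1 has {1,2,3,4,7,8}; col 5 has {1,2,3,6,8}; box has {1,2,3,5,6} → only 9 remains.
row 1, column 7 = 6: row 1 has {1,2,3,4,7,8,9}; col 7 has {1,2,3,4,5,7,9}; box has {1,3,4,7,8} → only 6 remains.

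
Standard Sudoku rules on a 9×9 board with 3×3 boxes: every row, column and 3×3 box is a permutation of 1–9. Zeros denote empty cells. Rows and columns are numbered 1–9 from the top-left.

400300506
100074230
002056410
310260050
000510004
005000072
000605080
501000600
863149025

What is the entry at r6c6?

3

r1c8 = 9 (sole candidate).
r2c9 = 8 (sole candidate).
r3c9 = 7 (sole candidate).
r4c9 = 9 (sole candidate).
r5c8 = 6 (sole candidate).
r8c8 = 4 (sole candidate).
r8c9 = 3 (sole candidate).
r9c7 = 7 (sole candidate).
r2c4 = 9 (sole candidate).
r3c1 = 9 (sole candidate).
r3c4 = 8 (sole candidate).
r4c7 = 8 (sole candidate).
r5c7 = 3 (sole candidate).
r6c1 = 6 (sole candidate).
r6c4 = 4 (sole candidate).
r6c7 = 1 (sole candidate).
r7c7 = 9 (sole candidate).
r7c9 = 1 (sole candidate).
r8c4 = 7 (sole candidate).
r1c5 = 2 (sole candidate).
r1c6 = 1 (sole candidate).
r2c2 = 5 (sole candidate).
r2c3 = 6 (sole candidate).
r3c2 = 3 (sole candidate).
r4c6 = 7 (sole candidate).
r5c6 = 8 (sole candidate).
r6c6 = 3: row 6 has {1,2,4,5,6,7}; col 6 has {1,4,5,6,7,8,9}; box has {1,2,4,5,6,7,8} → only 3 remains.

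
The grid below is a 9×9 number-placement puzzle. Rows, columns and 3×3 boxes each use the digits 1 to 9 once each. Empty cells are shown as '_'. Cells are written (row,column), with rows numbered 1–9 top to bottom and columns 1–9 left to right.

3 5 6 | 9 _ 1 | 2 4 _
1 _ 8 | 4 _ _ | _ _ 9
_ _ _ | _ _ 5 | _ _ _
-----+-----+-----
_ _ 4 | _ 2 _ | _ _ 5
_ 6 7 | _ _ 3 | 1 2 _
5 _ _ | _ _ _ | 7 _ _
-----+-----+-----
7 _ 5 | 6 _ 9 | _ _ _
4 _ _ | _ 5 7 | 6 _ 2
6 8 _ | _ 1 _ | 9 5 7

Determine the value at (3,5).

6

(1,9) = 8: row 1 has {1,2,3,4,5,6,9}; col 9 has {2,5,7,9}; box has {2,4,9} → only 8 remains.
(3,7) = 3: row 3 has {5}; col 7 has {1,2,6,7,9}; box has {2,4,8,9} → only 3 remains.
(4,7) = 8: row 4 has {2,4,5}; col 7 has {1,2,3,6,7,9}; box has {1,2,5,7} → only 8 remains.
(5,9) = 4: row 5 has {1,2,3,6,7}; col 9 has {2,5,7,8,9}; box has {1,2,5,7,8} → only 4 remains.
(7,7) = 4: row 7 has {5,6,7,9}; col 7 has {1,2,3,6,7,8,9}; box has {2,5,6,7,9} → only 4 remains.
(1,5) = 7: row 1 has {1,2,3,4,5,6,8,9}; col 5 has {1,2,5}; box has {1,4,5,9} → only 7 remains.
(2,7) = 5: row 2 has {1,4,8,9}; col 7 has {1,2,3,4,6,7,8,9}; box has {2,3,4,8,9} → only 5 remains.
(4,1) = 9: row 4 has {2,4,5,8}; col 1 has {1,3,4,5,6,7}; box has {4,5,6,7} → only 9 remains.
(4,6) = 6: row 4 has {2,4,5,8,9}; col 6 has {1,3,5,7,9}; box has {2,3} → only 6 remains.
(4,8) = 3: row 4 has {2,4,5,6,8,9}; col 8 has {2,4,5}; box has {1,2,4,5,7,8} → only 3 remains.
(5,1) = 8: row 5 has {1,2,3,4,6,7}; col 1 has {1,3,4,5,6,7,9}; box has {4,5,6,7,9} → only 8 remains.
(5,4) = 5: row 5 has {1,2,3,4,6,7,8}; col 4 has {4,6,9}; box has {2,3,6} → only 5 remains.
(5,5) = 9: row 5 has {1,2,3,4,5,6,7,8}; col 5 has {1,2,5,7}; box has {2,3,5,6} → only 9 remains.
(6,9) = 6: row 6 has {5,7}; col 9 has {2,4,5,7,8,9}; box has {1,2,3,4,5,7,8} → only 6 remains.
(2,6) = 2: row 2 has {1,4,5,8,9}; col 6 has {1,3,5,6,7,9}; box has {1,4,5,7,9} → only 2 remains.
(3,1) = 2: row 3 has {3,5}; col 1 has {1,3,4,5,6,7,8,9}; box has {1,3,5,6,8} → only 2 remains.
(3,3) = 9: row 3 has {2,3,5}; col 3 has {4,5,6,7,8}; box has {1,2,3,5,6,8} → only 9 remains.
(3,4) = 8: row 3 has {2,3,5,9}; col 4 has {4,5,6,9}; box has {1,2,4,5,7,9} → only 8 remains.
(3,5) = 6: row 3 has {2,3,5,8,9}; col 5 has {1,2,5,7,9}; box has {1,2,4,5,7,8,9} → only 6 remains.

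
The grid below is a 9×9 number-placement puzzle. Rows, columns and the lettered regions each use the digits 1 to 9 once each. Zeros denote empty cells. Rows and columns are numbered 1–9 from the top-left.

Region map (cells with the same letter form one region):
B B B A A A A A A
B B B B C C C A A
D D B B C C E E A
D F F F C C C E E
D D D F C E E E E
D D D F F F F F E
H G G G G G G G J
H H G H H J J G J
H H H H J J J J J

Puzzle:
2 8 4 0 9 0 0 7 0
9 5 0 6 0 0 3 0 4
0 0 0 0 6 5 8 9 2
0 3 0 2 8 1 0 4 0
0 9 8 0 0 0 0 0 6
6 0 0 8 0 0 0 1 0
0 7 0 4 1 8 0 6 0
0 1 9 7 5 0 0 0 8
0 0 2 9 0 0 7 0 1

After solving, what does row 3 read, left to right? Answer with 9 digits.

147365892

r2c8 = 8: row 2 has {3,4,5,6,9}; col 8 has {1,4,6,7,9}; region has {2,4,7,9} → only 8 remains.
r3c2 = 4: row 3 has {2,5,6,8,9}; col 2 has {1,3,5,7,8,9}; region has {6,8,9} → only 4 remains.
r4c7 = 9: row 4 has {1,2,3,4,8}; col 7 has {3,7,8}; region has {1,3,5,6,8} → only 9 remains.
r5c4 = 5: row 5 has {6,8,9}; col 4 has {2,4,6,7,8,9}; region has {1,2,3,8} → only 5 remains.
r6c2 = 2: row 6 has {1,6,8}; col 2 has {1,3,4,5,7,8,9}; region has {4,6,8,9} → only 2 remains.
r6c7 = 4: row 6 has {1,2,6,8}; col 7 has {3,7,8,9}; region has {1,2,3,5,8} → only 4 remains.
r7c1 = 3: row 7 has {1,4,6,7,8}; col 1 has {2,6,9}; region has {1,2,5,7,9} → only 3 remains.
r7c3 = 5: row 7 has {1,3,4,6,7,8}; col 3 has {2,4,8,9}; region has {1,4,6,7,8,9} → only 5 remains.
r7c7 = 2: row 7 has {1,3,4,5,6,7,8}; col 7 has {3,4,7,8,9}; region has {1,4,5,6,7,8,9} → only 2 remains.
r7c9 = 9: row 7 has {1,2,3,4,5,6,7,8}; col 9 has {1,2,4,6,8}; region has {1,7,8} → only 9 remains.
r8c1 = 4: row 8 has {1,5,7,8,9}; col 1 has {2,3,6,9}; region has {1,2,3,5,7,9} → only 4 remains.
r8c7 = 6: row 8 has {1,4,5,7,8,9}; col 7 has {2,3,4,7,8,9}; region has {1,7,8,9} → only 6 remains.
r8c8 = 3: row 8 has {1,4,5,6,7,8,9}; col 8 has {1,4,6,7,8,9}; region has {1,2,4,5,6,7,8,9} → only 3 remains.
r9c1 = 8: row 9 has {1,2,7,9}; col 1 has {2,3,4,6,9}; region has {1,2,3,4,5,7,9} → only 8 remains.
r9c2 = 6: row 9 has {1,2,7,8,9}; col 2 has {1,2,3,4,5,7,8,9}; region has {1,2,3,4,5,7,8,9} → only 6 remains.
r9c8 = 5: row 9 has {1,2,6,7,8,9}; col 8 has {1,3,4,6,7,8,9}; region has {1,6,7,8,9} → only 5 remains.
r5c7 = 1: row 5 has {5,6,8,9}; col 7 has {2,3,4,6,7,8,9}; region has {4,6,8,9} → only 1 remains.
r5c8 = 2: row 5 has {1,5,6,8,9}; col 8 has {1,3,4,5,6,7,8,9}; region has {1,4,6,8,9} → only 2 remains.
r6c5 = 7: row 6 has {1,2,4,6,8}; col 5 has {1,5,6,8,9}; region has {1,2,3,4,5,8} → only 7 remains.
r6c6 = 9: row 6 has {1,2,4,6,7,8}; col 6 has {1,5,8}; region has {1,2,3,4,5,7,8} → only 9 remains.
r8c6 = 2: row 8 has {1,3,4,5,6,7,8,9}; col 6 has {1,5,8,9}; region has {1,5,6,7,8,9} → only 2 remains.
r1c7 = 5: row 1 has {2,4,7,8,9}; col 7 has {1,2,3,4,6,7,8,9}; region has {2,4,7,8,9} → only 5 remains.
r1c9 = 3: row 1 has {2,4,5,7,8,9}; col 9 has {1,2,4,6,8,9}; region has {2,4,5,7,8,9} → only 3 remains.
r2c5 = 2: row 2 has {3,4,5,6,8,9}; col 5 has {1,5,6,7,8,9}; region has {1,3,5,6,8,9} → only 2 remains.
r2c6 = 7: row 2 has {2,3,4,5,6,8,9}; col 6 has {1,2,5,8,9}; region has {1,2,3,5,6,8,9} → only 7 remains.
r4c3 = 6: row 4 has {1,2,3,4,8,9}; col 3 has {2,4,5,8,9}; region has {1,2,3,4,5,7,8,9} → only 6 remains.
r5c1 = 7: row 5 has {1,2,5,6,8,9}; col 1 has {2,3,4,6,8,9}; region has {2,4,6,8,9} → only 7 remains.
r5c5 = 4: row 5 has {1,2,5,6,7,8,9}; col 5 has {1,2,5,6,7,8,9}; region has {1,2,3,5,6,7,8,9} → only 4 remains.
r5c6 = 3: row 5 has {1,2,4,5,6,7,8,9}; col 6 has {1,2,5,7,8,9}; region has {1,2,4,6,8,9} → only 3 remains.
r6c3 = 3: row 6 has {1,2,4,6,7,8,9}; col 3 has {2,4,5,6,8,9}; region has {2,4,6,7,8,9} → only 3 remains.
r6c9 = 5: row 6 has {1,2,3,4,6,7,8,9}; col 9 has {1,2,3,4,6,8,9}; region has {1,2,3,4,6,8,9} → only 5 remains.
r9c5 = 3: row 9 has {1,2,5,6,7,8,9}; col 5 has {1,2,4,5,6,7,8,9}; region has {1,2,5,6,7,8,9} → only 3 remains.
r9c6 = 4: row 9 has {1,2,3,5,6,7,8,9}; col 6 has {1,2,3,5,7,8,9}; region has {1,2,3,5,6,7,8,9} → only 4 remains.
r1c4 = 1: row 1 has {2,3,4,5,7,8,9}; col 4 has {2,4,5,6,7,8,9}; region has {2,3,4,5,7,8,9} → only 1 remains.
r1c6 = 6: row 1 has {1,2,3,4,5,7,8,9}; col 6 has {1,2,3,4,5,7,8,9}; region has {1,2,3,4,5,7,8,9} → only 6 remains.
r2c3 = 1: row 2 has {2,3,4,5,6,7,8,9}; col 3 has {2,3,4,5,6,8,9}; region has {2,4,5,6,8,9} → only 1 remains.
r3c1 = 1: row 3 has {2,4,5,6,8,9}; col 1 has {2,3,4,6,7,8,9}; region has {2,3,4,6,7,8,9} → only 1 remains.
r3c3 = 7: row 3 has {1,2,4,5,6,8,9}; col 3 has {1,2,3,4,5,6,8,9}; region has {1,2,4,5,6,8,9} → only 7 remains.
r3c4 = 3: row 3 has {1,2,4,5,6,7,8,9}; col 4 has {1,2,4,5,6,7,8,9}; region has {1,2,4,5,6,7,8,9} → only 3 remains.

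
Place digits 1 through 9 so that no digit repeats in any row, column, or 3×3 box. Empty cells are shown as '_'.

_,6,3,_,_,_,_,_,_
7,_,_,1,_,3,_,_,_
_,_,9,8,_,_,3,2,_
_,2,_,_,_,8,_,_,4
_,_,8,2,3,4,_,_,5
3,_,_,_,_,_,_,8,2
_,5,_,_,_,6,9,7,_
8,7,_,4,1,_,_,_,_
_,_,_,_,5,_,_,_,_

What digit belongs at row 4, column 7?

1

row 7, column 4 = 3: row 7 has {5,6,7,9}; col 4 has {1,2,4,8}; box has {1,4,5,6} → only 3 remains.
row 4, column 8 = 3: in row 4, 3 can only go here (every other open cell in that row sees a 3).
row 5, column 7 = 7: in row 5, 7 can only go here (every other open cell in that row sees a 7).
row 8, column 9 = 3: in row 8, 3 can only go here (every other open cell in that row sees a 3).
row 8, column 6 = 9: in row 8, 9 can only go here (every other open cell in that row sees a 9).
row 9, column 4 = 7: row 9 has {5}; col 4 has {1,2,3,4,8}; box has {1,3,4,5,6,9} → only 7 remains.
row 9, column 6 = 2: row 9 has {5,7}; col 6 has {3,4,6,8,9}; box has {1,3,4,5,6,7,9} → only 2 remains.
row 7, column 5 = 8: row 7 has {3,5,6,7,9}; col 5 has {1,3,5}; box has {1,2,3,4,5,6,7,9} → only 8 remains.
row 7, column 9 = 1: row 7 has {3,5,6,7,8,9}; col 9 has {2,3,4,5}; box has {3,7,9} → only 1 remains.
row 9, column 2 = 3: in row 9, 3 can only go here (every other open cell in that row sees a 3).
row 9, column 1 = 9: in row 9, 9 can only go here (every other open cell in that row sees a 9).
row 9, column 3 = 1: in row 9, 1 can only go here (every other open cell in that row sees a 1).
row 2, column 2 = 8: in column 2, 8 can only go here (every other open cell in that column sees an 8).
row 6, column 6 = 1: in column 6, 1 can only go here (every other open cell in that column sees a 1).
row 6, column 7 = 6: row 6 has {1,2,3,8}; col 7 has {3,7,9}; box has {2,3,4,5,7,8} → only 6 remains.
row 4, column 7 = 1: row 4 has {2,3,4,8}; col 7 has {3,6,7,9}; box has {2,3,4,5,6,7,8} → only 1 remains.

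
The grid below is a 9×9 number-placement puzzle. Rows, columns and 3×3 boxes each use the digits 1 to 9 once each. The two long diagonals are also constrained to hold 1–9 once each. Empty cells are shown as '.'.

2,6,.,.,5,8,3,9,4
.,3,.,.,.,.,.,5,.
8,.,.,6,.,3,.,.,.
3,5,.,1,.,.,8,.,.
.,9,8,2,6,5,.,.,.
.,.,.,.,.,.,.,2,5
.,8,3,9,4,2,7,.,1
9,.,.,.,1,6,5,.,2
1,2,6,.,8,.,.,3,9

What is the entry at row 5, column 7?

row 1, column 4 = 7 (sole candidate).
row 2, column 4 = 4 (sole candidate).
row 3, column 7 = 2 (sole candidate).
row 3, column 9 = 7 (sole candidate).
row 4, column 9 = 6 (sole candidate).
row 5, column 9 = 3 (sole candidate).
row 6, column 4 = 8 (sole candidate).
row 6, column 6 = 4 (sole candidate).
row 7, column 1 = 5 (sole candidate).
row 7, column 8 = 6 (sole candidate).
row 8, column 2 = 7 (sole candidate).
row 8, column 3 = 4 (sole candidate).
row 8, column 4 = 3 (sole candidate).
row 8, column 8 = 8 (sole candidate).
row 9, column 4 = 5 (sole candidate).
row 9, column 6 = 7 (sole candidate).
row 9, column 7 = 4 (sole candidate).
row 1, column 3 = 1 (sole candidate).
row 2, column 1 = 7 (sole candidate).
row 2, column 3 = 9 (sole candidate).
row 2, column 5 = 2 (sole candidate).
row 2, column 6 = 1 (sole candidate).
row 2, column 7 = 6 (sole candidate).
row 2, column 9 = 8 (sole candidate).
row 3, column 2 = 4 (sole candidate).
row 3, column 3 = 5 (sole candidate).
row 3, column 5 = 9 (sole candidate).
row 3, column 8 = 1 (sole candidate).
row 4, column 5 = 7 (sole candidate).
row 4, column 6 = 9 (sole candidate).
row 4, column 8 = 4 (sole candidate).
row 5, column 1 = 4 (sole candidate).
row 5, column 7 = 1: row 5 has {2,3,4,5,6,8,9}; col 7 has {2,3,4,5,6,7,8}; box has {2,3,4,5,6,8} → only 1 remains.

1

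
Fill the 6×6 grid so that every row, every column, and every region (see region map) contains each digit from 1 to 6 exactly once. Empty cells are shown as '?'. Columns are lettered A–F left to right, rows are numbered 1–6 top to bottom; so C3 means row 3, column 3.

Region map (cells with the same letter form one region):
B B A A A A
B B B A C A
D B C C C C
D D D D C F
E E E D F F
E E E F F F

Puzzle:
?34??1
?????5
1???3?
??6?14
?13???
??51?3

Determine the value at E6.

C3 = 2: row 3 has {1,3}; col 3 has {3,4,5,6}; region has {1,3} → only 2 remains.
F3 = 6: row 3 has {1,2,3}; col 6 has {1,3,4,5}; region has {1,2,3} → only 6 remains.
F5 = 2: row 5 has {1,3}; col 6 has {1,3,4,5,6}; region has {1,3,4} → only 2 remains.
E6 = 6: row 6 has {1,3,5}; col 5 has {1,3}; region has {1,2,3,4} → only 6 remains.

6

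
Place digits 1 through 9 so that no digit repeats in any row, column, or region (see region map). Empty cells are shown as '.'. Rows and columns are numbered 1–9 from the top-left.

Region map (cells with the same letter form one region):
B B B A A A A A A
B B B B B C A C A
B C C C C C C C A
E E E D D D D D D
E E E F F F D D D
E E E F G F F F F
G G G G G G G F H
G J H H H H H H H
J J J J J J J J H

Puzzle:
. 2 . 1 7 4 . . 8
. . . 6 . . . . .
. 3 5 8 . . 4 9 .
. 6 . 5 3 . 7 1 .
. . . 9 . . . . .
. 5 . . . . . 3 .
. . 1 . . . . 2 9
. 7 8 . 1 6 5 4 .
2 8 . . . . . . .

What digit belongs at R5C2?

R2C8 = 7: row 2 has {6}; col 8 has {1,2,3,4,9}; region has {3,4,5,8,9} → only 7 remains.
R7C2 = 4: row 7 has {1,2,9}; col 2 has {2,3,5,6,7,8}; region has {1} → only 4 remains.
R5C2 = 1: row 5 has {9}; col 2 has {2,3,4,5,6,7,8}; region has {5,6} → only 1 remains.

1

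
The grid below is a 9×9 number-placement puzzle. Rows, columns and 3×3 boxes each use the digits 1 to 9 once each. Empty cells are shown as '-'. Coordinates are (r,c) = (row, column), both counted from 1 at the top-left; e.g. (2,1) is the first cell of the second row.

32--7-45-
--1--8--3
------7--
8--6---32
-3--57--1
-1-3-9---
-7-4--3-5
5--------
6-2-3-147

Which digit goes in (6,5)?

8

(9,6) = 5: row 9 has {1,2,3,4,6,7}; col 6 has {7,8,9}; box has {3,4} → only 5 remains.
(2,1) = 7: in row 2, 7 can only go here (every other open cell in that row sees a 7).
(3,6) = 3: in row 3, 3 can only go here (every other open cell in that row sees a 3).
(4,3) = 7: in row 4, 7 can only go here (every other open cell in that row sees a 7).
(6,8) = 7: in row 6, 7 can only go here (every other open cell in that row sees a 7).
(8,3) = 3: in row 8, 3 can only go here (every other open cell in that row sees a 3).
(8,4) = 7: in row 8, 7 can only go here (every other open cell in that row sees a 7).
(8,2) = 4: in row 8, 4 can only go here (every other open cell in that row sees a 4).
(2,5) = 4: in row 2, 4 can only go here (every other open cell in that row sees a 4).
(4,5) = 1: row 4 has {2,3,6,7,8}; col 5 has {3,4,5,7}; box has {3,5,6,7,9} → only 1 remains.
(4,6) = 4: row 4 has {1,2,3,6,7,8}; col 6 has {3,5,7,8,9}; box has {1,3,5,6,7,9} → only 4 remains.
(8,6) = 1: in row 8, 1 can only go here (every other open cell in that row sees a 1).
(1,6) = 6: row 1 has {2,3,4,5,7}; col 6 has {1,3,4,5,7,8,9}; box has {3,4,7,8} → only 6 remains.
(7,6) = 2: row 7 has {3,4,5,7}; col 6 has {1,3,4,5,6,7,8,9}; box has {1,3,4,5,7} → only 2 remains.
(1,4) = 1: in row 1, 1 can only go here (every other open cell in that row sees a 1).
(3,8) = 1: in row 3, 1 can only go here (every other open cell in that row sees a 1).
(7,1) = 1: in row 7, 1 can only go here (every other open cell in that row sees a 1).
(6,9) = 4: in column 9, 4 can only go here (every other open cell in that column sees a 4).
(6,1) = 2: row 6 has {1,3,4,7,9}; col 1 has {1,3,5,6,7,8}; box has {1,3,7,8} → only 2 remains.
(6,5) = 8: row 6 has {1,2,3,4,7,9}; col 5 has {1,3,4,5,7}; box has {1,3,4,5,6,7,9} → only 8 remains.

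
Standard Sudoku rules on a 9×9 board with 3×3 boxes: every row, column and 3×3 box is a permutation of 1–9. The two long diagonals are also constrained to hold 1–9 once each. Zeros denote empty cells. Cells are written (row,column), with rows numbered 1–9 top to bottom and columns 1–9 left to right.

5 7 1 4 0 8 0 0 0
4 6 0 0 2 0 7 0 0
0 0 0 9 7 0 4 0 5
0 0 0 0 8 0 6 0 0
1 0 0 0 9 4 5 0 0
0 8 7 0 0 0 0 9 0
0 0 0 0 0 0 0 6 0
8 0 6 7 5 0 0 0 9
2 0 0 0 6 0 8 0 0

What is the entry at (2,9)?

(1,5) = 3: row 1 has {1,4,5,7,8}; col 5 has {2,5,6,7,8,9}; box has {2,4,7,8,9} → only 3 remains.
(1,8) = 2: row 1 has {1,3,4,5,7,8}; col 8 has {6,9}; box has {4,5,7} → only 2 remains.
(1,9) = 6: row 1 has {1,2,3,4,5,7,8}; col 9 has {5,9}; box has {2,4,5,7}; anti-diagonal has {2,4,9} → only 6 remains.
(3,1) = 3: row 3 has {4,5,7,9}; col 1 has {1,2,4,5,8}; box has {1,4,5,6,7} → only 3 remains.
(3,2) = 2: row 3 has {3,4,5,7,9}; col 2 has {6,7,8}; box has {1,3,4,5,6,7} → only 2 remains.
(3,3) = 8: row 3 has {2,3,4,5,7,9}; col 3 has {1,6,7}; box has {1,2,3,4,5,6,7}; main diagonal has {5,6,9} → only 8 remains.
(3,8) = 1: row 3 has {2,3,4,5,7,8,9}; col 8 has {2,6,9}; box has {2,4,5,6,7} → only 1 remains.
(4,1) = 9: row 4 has {6,8}; col 1 has {1,2,3,4,5,8}; box has {1,7,8} → only 9 remains.
(5,2) = 3: row 5 has {1,4,5,9}; col 2 has {2,6,7,8}; box has {1,7,8,9} → only 3 remains.
(5,3) = 2: row 5 has {1,3,4,5,9}; col 3 has {1,6,7,8}; box has {1,3,7,8,9} → only 2 remains.
(5,4) = 6: row 5 has {1,2,3,4,5,9}; col 4 has {4,7,9}; box has {4,8,9} → only 6 remains.
(6,1) = 6: row 6 has {7,8,9}; col 1 has {1,2,3,4,5,8,9}; box has {1,2,3,7,8,9} → only 6 remains.
(6,5) = 1: row 6 has {6,7,8,9}; col 5 has {2,3,5,6,7,8,9}; box has {4,6,8,9} → only 1 remains.
(7,1) = 7: row 7 has {6}; col 1 has {1,2,3,4,5,6,8,9}; box has {2,6,8} → only 7 remains.
(7,5) = 4: row 7 has {6,7}; col 5 has {1,2,3,5,6,7,8,9}; box has {5,6,7} → only 4 remains.
(8,2) = 1: row 8 has {5,6,7,8,9}; col 2 has {2,3,6,7,8}; box has {2,6,7,8}; anti-diagonal has {2,4,6,9} → only 1 remains.
(1,7) = 9: row 1 has {1,2,3,4,5,6,7,8}; col 7 has {4,5,6,7,8}; box has {1,2,4,5,6,7} → only 9 remains.
(2,3) = 9: row 2 has {2,4,6,7}; col 3 has {1,2,6,7,8}; box has {1,2,3,4,5,6,7,8} → only 9 remains.
(3,6) = 6: row 3 has {1,2,3,4,5,7,8,9}; col 6 has {4,8}; box has {2,3,4,7,8,9} → only 6 remains.
(4,9) = 1: in row 4, 1 can only go here (every other open cell in that row sees a 1).
(4,4) = 2: in row 4, 2 can only go here (every other open cell in that row sees a 2).
(6,6) = 3: row 6 has {1,6,7,8,9}; col 6 has {4,6,8}; box has {1,2,4,6,8,9}; main diagonal has {2,5,6,8,9} → only 3 remains.
(6,7) = 2: row 6 has {1,3,6,7,8,9}; col 7 has {4,5,6,7,8,9}; box has {1,5,6,9} → only 2 remains.
(6,9) = 4: row 6 has {1,2,3,6,7,8,9}; col 9 has {1,5,6,9}; box has {1,2,5,6,9} → only 4 remains.
(7,7) = 1: row 7 has {4,6,7}; col 7 has {2,4,5,6,7,8,9}; box has {6,8,9}; main diagonal has {2,3,5,6,8,9} → only 1 remains.
(8,6) = 2: row 8 has {1,5,6,7,8,9}; col 6 has {3,4,6,8}; box has {4,5,6,7} → only 2 remains.
(8,7) = 3: row 8 has {1,2,5,6,7,8,9}; col 7 has {1,2,4,5,6,7,8,9}; box has {1,6,8,9} → only 3 remains.
(8,8) = 4: row 8 has {1,2,3,5,6,7,8,9}; col 8 has {1,2,6,9}; box has {1,3,6,8,9}; main diagonal has {1,2,3,5,6,8,9} → only 4 remains.
(9,9) = 7: row 9 has {2,6,8}; col 9 has {1,4,5,6,9}; box has {1,3,4,6,8,9}; main diagonal has {1,2,3,4,5,6,8,9} → only 7 remains.
(5,9) = 8: row 5 has {1,2,3,4,5,6,9}; col 9 has {1,4,5,6,7,9}; box has {1,2,4,5,6,9} → only 8 remains.
(6,4) = 5: row 6 has {1,2,3,4,6,7,8,9}; col 4 has {2,4,6,7,9}; box has {1,2,3,4,6,8,9}; anti-diagonal has {1,2,4,6,9} → only 5 remains.
(7,3) = 3: row 7 has {1,4,6,7}; col 3 has {1,2,6,7,8,9}; box has {1,2,6,7,8}; anti-diagonal has {1,2,4,5,6,9} → only 3 remains.
(7,4) = 8: row 7 has {1,3,4,6,7}; col 4 has {2,4,5,6,7,9}; box has {2,4,5,6,7} → only 8 remains.
(7,6) = 9: row 7 has {1,3,4,6,7,8}; col 6 has {2,3,4,6,8}; box has {2,4,5,6,7,8} → only 9 remains.
(7,9) = 2: row 7 has {1,3,4,6,7,8,9}; col 9 has {1,4,5,6,7,8,9}; box has {1,3,4,6,7,8,9} → only 2 remains.
(9,6) = 1: row 9 has {2,6,7,8}; col 6 has {2,3,4,6,8,9}; box has {2,4,5,6,7,8,9} → only 1 remains.
(9,8) = 5: row 9 has {1,2,6,7,8}; col 8 has {1,2,4,6,9}; box has {1,2,3,4,6,7,8,9} → only 5 remains.
(2,4) = 1: row 2 has {2,4,6,7,9}; col 4 has {2,4,5,6,7,8,9}; box has {2,3,4,6,7,8,9} → only 1 remains.
(2,6) = 5: row 2 has {1,2,4,6,7,9}; col 6 has {1,2,3,4,6,8,9}; box has {1,2,3,4,6,7,8,9} → only 5 remains.
(2,8) = 8: row 2 has {1,2,4,5,6,7,9}; col 8 has {1,2,4,5,6,9}; box has {1,2,4,5,6,7,9}; anti-diagonal has {1,2,3,4,5,6,9} → only 8 remains.
(2,9) = 3: row 2 has {1,2,4,5,6,7,8,9}; col 9 has {1,2,4,5,6,7,8,9}; box has {1,2,4,5,6,7,8,9} → only 3 remains.

3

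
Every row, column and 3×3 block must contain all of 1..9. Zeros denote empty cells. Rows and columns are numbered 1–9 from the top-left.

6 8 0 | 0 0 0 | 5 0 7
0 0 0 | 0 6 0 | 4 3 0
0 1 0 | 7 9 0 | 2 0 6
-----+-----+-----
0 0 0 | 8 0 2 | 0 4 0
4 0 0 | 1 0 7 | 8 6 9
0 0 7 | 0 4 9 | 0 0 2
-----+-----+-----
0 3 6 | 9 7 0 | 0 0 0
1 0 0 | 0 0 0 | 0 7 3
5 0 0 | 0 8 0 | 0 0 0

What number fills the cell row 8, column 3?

8

row 3, column 1 = 3 (sole candidate).
row 3, column 8 = 8 (sole candidate).
row 4, column 1 = 9 (sole candidate).
row 6, column 1 = 8 (sole candidate).
row 7, column 1 = 2 (sole candidate).
row 7, column 7 = 1 (sole candidate).
row 7, column 8 = 5 (sole candidate).
row 9, column 9 = 4 (sole candidate).
row 2, column 1 = 7 (sole candidate).
row 2, column 9 = 1 (sole candidate).
row 4, column 9 = 5 (sole candidate).
row 6, column 7 = 3 (sole candidate).
row 6, column 8 = 1 (sole candidate).
row 7, column 6 = 4 (sole candidate).
row 7, column 9 = 8 (sole candidate).
row 9, column 3 = 9 (sole candidate).
row 9, column 7 = 6 (sole candidate).
row 9, column 8 = 2 (sole candidate).
row 1, column 8 = 9 (sole candidate).
row 3, column 6 = 5 (sole candidate).
row 4, column 2 = 6 (sole candidate).
row 4, column 5 = 3 (sole candidate).
row 4, column 7 = 7 (sole candidate).
row 5, column 5 = 5 (sole candidate).
row 6, column 2 = 5 (sole candidate).
row 6, column 4 = 6 (sole candidate).
row 8, column 2 = 4 (sole candidate).
row 8, column 3 = 8: row 8 has {1,3,4,7}; col 3 has {6,7,9}; box has {1,2,3,4,5,6,9} → only 8 remains.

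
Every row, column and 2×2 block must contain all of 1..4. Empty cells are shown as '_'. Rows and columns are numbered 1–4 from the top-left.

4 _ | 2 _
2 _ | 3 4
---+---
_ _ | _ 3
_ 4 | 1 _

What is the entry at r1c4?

r1c4 = 1: row 1 has {2,4}; col 4 has {3,4}; box has {2,3,4} → only 1 remains.

1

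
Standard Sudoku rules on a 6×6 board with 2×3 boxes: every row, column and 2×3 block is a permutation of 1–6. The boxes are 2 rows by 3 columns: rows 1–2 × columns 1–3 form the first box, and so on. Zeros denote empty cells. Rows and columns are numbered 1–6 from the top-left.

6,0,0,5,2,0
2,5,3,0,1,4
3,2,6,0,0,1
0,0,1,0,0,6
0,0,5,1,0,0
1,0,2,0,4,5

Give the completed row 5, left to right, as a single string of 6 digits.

435162

row 1, column 3 = 4 (sole candidate).
row 1, column 6 = 3 (sole candidate).
row 2, column 4 = 6 (sole candidate).
row 3, column 4 = 4 (sole candidate).
row 3, column 5 = 5 (sole candidate).
row 4, column 2 = 4 (sole candidate).
row 4, column 5 = 3 (sole candidate).
row 5, column 1 = 4: row 5 has {1,5}; col 1 has {1,2,3,6}; box has {1,2,5} → only 4 remains.
row 5, column 5 = 6: row 5 has {1,4,5}; col 5 has {1,2,3,4,5}; box has {1,4,5} → only 6 remains.
row 5, column 6 = 2: row 5 has {1,4,5,6}; col 6 has {1,3,4,5,6}; box has {1,4,5,6} → only 2 remains.
row 6, column 4 = 3 (sole candidate).
row 1, column 2 = 1 (sole candidate).
row 4, column 1 = 5 (sole candidate).
row 4, column 4 = 2 (sole candidate).
row 5, column 2 = 3: row 5 has {1,2,4,5,6}; col 2 has {1,2,4,5}; box has {1,2,4,5} → only 3 remains.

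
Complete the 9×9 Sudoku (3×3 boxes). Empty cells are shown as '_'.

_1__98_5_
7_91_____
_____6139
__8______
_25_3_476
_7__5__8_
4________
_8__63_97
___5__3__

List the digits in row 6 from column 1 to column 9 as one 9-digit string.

376254981

r2c2 = 3 (hidden single in row 2).
r1c4 = 3 (hidden single in row 1).
r1c7 = 7 (hidden single in row 1).
r2c6 = 5 (hidden single in row 2).
r3c1 = 8 (hidden single in row 3).
r3c2 = 5 (hidden single in row 3).
r5c4 = 8 (hidden single in row 5).
r7c3 = 3 (hidden single in row 7).
r8c4 = 4 (hidden single in row 8).
r8c1 = 5 (hidden single in column 1).
r8c7 = 2 (sole candidate).
r6c7 = 9: row 6 has {5,7,8}; col 7 has {1,2,3,4,7}; box has {4,6,7,8} → only 9 remains.
r8c3 = 1 (sole candidate).
r4c7 = 5 (sole candidate).
r7c9 = 5 (hidden single in row 7).
r4c2 = 4 (hidden single in column 2).
r6c3 = 6: row 6 has {5,7,8,9}; col 3 has {1,3,5,8,9}; box has {2,4,5,7,8} → only 6 remains.
r6c4 = 2: row 6 has {5,6,7,8,9}; col 4 has {1,3,4,5,8}; box has {3,5,8} → only 2 remains.
r3c4 = 7 (sole candidate).
r7c4 = 9 (sole candidate).
r4c4 = 6 (sole candidate).
r7c2 = 6 (sole candidate).
r7c7 = 8 (sole candidate).
r7c8 = 1 (sole candidate).
r9c2 = 9 (sole candidate).
r9c9 = 4 (sole candidate).
r1c9 = 2 (sole candidate).
r2c7 = 6 (sole candidate).
r2c8 = 4 (sole candidate).
r2c9 = 8 (sole candidate).
r4c8 = 2 (sole candidate).
r9c1 = 2 (sole candidate).
r9c3 = 7 (sole candidate).
r9c6 = 1 (sole candidate).
r9c8 = 6 (sole candidate).
r1c1 = 6 (sole candidate).
r1c3 = 4 (sole candidate).
r2c5 = 2 (sole candidate).
r3c3 = 2 (sole candidate).
r3c5 = 4 (sole candidate).
r5c6 = 9 (sole candidate).
r6c6 = 4: row 6 has {2,5,6,7,8,9}; col 6 has {1,3,5,6,8,9}; box has {2,3,5,6,8,9} → only 4 remains.
r7c5 = 7 (sole candidate).
r7c6 = 2 (sole candidate).
r9c5 = 8 (sole candidate).
r4c5 = 1 (sole candidate).
r4c6 = 7 (sole candidate).
r4c9 = 3 (sole candidate).
r5c1 = 1 (sole candidate).
r6c1 = 3: row 6 has {2,4,5,6,7,8,9}; col 1 has {1,2,4,5,6,7,8}; box has {1,2,4,5,6,7,8} → only 3 remains.
r6c9 = 1: row 6 has {2,3,4,5,6,7,8,9}; col 9 has {2,3,4,5,6,7,8,9}; box has {2,3,4,5,6,7,8,9} → only 1 remains.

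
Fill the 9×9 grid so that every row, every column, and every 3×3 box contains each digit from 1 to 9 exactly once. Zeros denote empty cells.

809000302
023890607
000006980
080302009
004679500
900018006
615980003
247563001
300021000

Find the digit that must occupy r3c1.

5

r3c3 = 1: row 3 has {6,8,9}; col 3 has {3,4,5,7,9}; box has {2,3,8,9} → only 1 remains.
r4c3 = 6: row 4 has {2,3,8,9}; col 3 has {1,3,4,5,7,9}; box has {4,8,9} → only 6 remains.
r5c1 = 1: row 5 has {4,5,6,7,9}; col 1 has {2,3,6,8,9}; box has {4,6,8,9} → only 1 remains.
r5c2 = 3: row 5 has {1,4,5,6,7,9}; col 2 has {1,2,4,8}; box has {1,4,6,8,9} → only 3 remains.
r5c8 = 2: row 5 has {1,3,4,5,6,7,9}; col 8 has {8}; box has {5,6,9} → only 2 remains.
r5c9 = 8: row 5 has {1,2,3,4,5,6,7,9}; col 9 has {1,2,3,6,7,9}; box has {2,5,6,9} → only 8 remains.
r6c3 = 2: row 6 has {1,6,8,9}; col 3 has {1,3,4,5,6,7,9}; box has {1,3,4,6,8,9} → only 2 remains.
r6c4 = 4: row 6 has {1,2,6,8,9}; col 4 has {3,5,6,8,9}; box has {1,2,3,6,7,8,9} → only 4 remains.
r6c7 = 7: row 6 has {1,2,4,6,8,9}; col 7 has {3,5,6,9}; box has {2,5,6,8,9} → only 7 remains.
r6c8 = 3: row 6 has {1,2,4,6,7,8,9}; col 8 has {2,8}; box has {2,5,6,7,8,9} → only 3 remains.
r8c7 = 8: row 8 has {1,2,3,4,5,6,7}; col 7 has {3,5,6,7,9}; box has {1,3} → only 8 remains.
r8c8 = 9: row 8 has {1,2,3,4,5,6,7,8}; col 8 has {2,3,8}; box has {1,3,8} → only 9 remains.
r9c2 = 9: row 9 has {1,2,3}; col 2 has {1,2,3,4,8}; box has {1,2,3,4,5,6,7} → only 9 remains.
r9c3 = 8: row 9 has {1,2,3,9}; col 3 has {1,2,3,4,5,6,7,9}; box has {1,2,3,4,5,6,7,9} → only 8 remains.
r9c4 = 7: row 9 has {1,2,3,8,9}; col 4 has {3,4,5,6,8,9}; box has {1,2,3,5,6,8,9} → only 7 remains.
r9c7 = 4: row 9 has {1,2,3,7,8,9}; col 7 has {3,5,6,7,8,9}; box has {1,3,8,9} → only 4 remains.
r9c9 = 5: row 9 has {1,2,3,4,7,8,9}; col 9 has {1,2,3,6,7,8,9}; box has {1,3,4,8,9} → only 5 remains.
r1c4 = 1: row 1 has {2,3,8,9}; col 4 has {3,4,5,6,7,8,9}; box has {6,8,9} → only 1 remains.
r3c4 = 2: row 3 has {1,6,8,9}; col 4 has {1,3,4,5,6,7,8,9}; box has {1,6,8,9} → only 2 remains.
r3c9 = 4: row 3 has {1,2,6,8,9}; col 9 has {1,2,3,5,6,7,8,9}; box has {2,3,6,7,8,9} → only 4 remains.
r4c5 = 5: row 4 has {2,3,6,8,9}; col 5 has {1,2,6,7,8,9}; box has {1,2,3,4,6,7,8,9} → only 5 remains.
r4c7 = 1: row 4 has {2,3,5,6,8,9}; col 7 has {3,4,5,6,7,8,9}; box has {2,3,5,6,7,8,9} → only 1 remains.
r4c8 = 4: row 4 has {1,2,3,5,6,8,9}; col 8 has {2,3,8,9}; box has {1,2,3,5,6,7,8,9} → only 4 remains.
r6c2 = 5: row 6 has {1,2,3,4,6,7,8,9}; col 2 has {1,2,3,4,8,9}; box has {1,2,3,4,6,8,9} → only 5 remains.
r7c6 = 4: row 7 has {1,3,5,6,8,9}; col 6 has {1,2,3,6,8,9}; box has {1,2,3,5,6,7,8,9} → only 4 remains.
r7c7 = 2: row 7 has {1,3,4,5,6,8,9}; col 7 has {1,3,4,5,6,7,8,9}; box has {1,3,4,5,8,9} → only 2 remains.
r7c8 = 7: row 7 has {1,2,3,4,5,6,8,9}; col 8 has {2,3,4,8,9}; box has {1,2,3,4,5,8,9} → only 7 remains.
r9c8 = 6: row 9 has {1,2,3,4,5,7,8,9}; col 8 has {2,3,4,7,8,9}; box has {1,2,3,4,5,7,8,9} → only 6 remains.
r1c5 = 4: row 1 has {1,2,3,8,9}; col 5 has {1,2,5,6,7,8,9}; box has {1,2,6,8,9} → only 4 remains.
r1c8 = 5: row 1 has {1,2,3,4,8,9}; col 8 has {2,3,4,6,7,8,9}; box has {2,3,4,6,7,8,9} → only 5 remains.
r2c6 = 5: row 2 has {2,3,6,7,8,9}; col 6 has {1,2,3,4,6,8,9}; box has {1,2,4,6,8,9} → only 5 remains.
r2c8 = 1: row 2 has {2,3,5,6,7,8,9}; col 8 has {2,3,4,5,6,7,8,9}; box has {2,3,4,5,6,7,8,9} → only 1 remains.
r3c2 = 7: row 3 has {1,2,4,6,8,9}; col 2 has {1,2,3,4,5,8,9}; box has {1,2,3,8,9} → only 7 remains.
r3c5 = 3: row 3 has {1,2,4,6,7,8,9}; col 5 has {1,2,4,5,6,7,8,9}; box has {1,2,4,5,6,8,9} → only 3 remains.
r4c1 = 7: row 4 has {1,2,3,4,5,6,8,9}; col 1 has {1,2,3,6,8,9}; box has {1,2,3,4,5,6,8,9} → only 7 remains.
r1c2 = 6: row 1 has {1,2,3,4,5,8,9}; col 2 has {1,2,3,4,5,7,8,9}; box has {1,2,3,7,8,9} → only 6 remains.
r1c6 = 7: row 1 has {1,2,3,4,5,6,8,9}; col 6 has {1,2,3,4,5,6,8,9}; box has {1,2,3,4,5,6,8,9} → only 7 remains.
r2c1 = 4: row 2 has {1,2,3,5,6,7,8,9}; col 1 has {1,2,3,6,7,8,9}; box has {1,2,3,6,7,8,9} → only 4 remains.
r3c1 = 5: row 3 has {1,2,3,4,6,7,8,9}; col 1 has {1,2,3,4,6,7,8,9}; box has {1,2,3,4,6,7,8,9} → only 5 remains.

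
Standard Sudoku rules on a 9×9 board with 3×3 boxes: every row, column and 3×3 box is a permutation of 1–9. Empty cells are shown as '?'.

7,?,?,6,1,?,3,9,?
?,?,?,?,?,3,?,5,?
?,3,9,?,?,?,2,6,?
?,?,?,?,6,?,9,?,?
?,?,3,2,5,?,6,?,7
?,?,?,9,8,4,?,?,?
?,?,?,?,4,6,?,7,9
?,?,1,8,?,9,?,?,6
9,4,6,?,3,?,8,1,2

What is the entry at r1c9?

4

r3c5 = 7 (sole candidate).
r5c6 = 1 (sole candidate).
r7c7 = 5 (sole candidate).
r8c5 = 2 (sole candidate).
r8c7 = 4 (sole candidate).
r8c8 = 3 (sole candidate).
r2c4 = 4 (sole candidate).
r2c5 = 9 (sole candidate).
r3c4 = 5 (sole candidate).
r3c6 = 8 (sole candidate).
r4c6 = 7 (sole candidate).
r6c7 = 1 (sole candidate).
r6c8 = 2 (sole candidate).
r7c4 = 1 (sole candidate).
r8c1 = 5 (sole candidate).
r8c2 = 7 (sole candidate).
r9c4 = 7 (sole candidate).
r9c6 = 5 (sole candidate).
r1c6 = 2 (sole candidate).
r2c7 = 7 (sole candidate).
r4c4 = 3 (sole candidate).
r6c1 = 6 (sole candidate).
r6c2 = 5 (sole candidate).
r6c3 = 7 (sole candidate).
r6c9 = 3 (sole candidate).
r1c2 = 8 (sole candidate).
r1c9 = 4: row 1 has {1,2,3,6,7,8,9}; col 9 has {2,3,6,7,9}; box has {2,3,5,6,7,9} → only 4 remains.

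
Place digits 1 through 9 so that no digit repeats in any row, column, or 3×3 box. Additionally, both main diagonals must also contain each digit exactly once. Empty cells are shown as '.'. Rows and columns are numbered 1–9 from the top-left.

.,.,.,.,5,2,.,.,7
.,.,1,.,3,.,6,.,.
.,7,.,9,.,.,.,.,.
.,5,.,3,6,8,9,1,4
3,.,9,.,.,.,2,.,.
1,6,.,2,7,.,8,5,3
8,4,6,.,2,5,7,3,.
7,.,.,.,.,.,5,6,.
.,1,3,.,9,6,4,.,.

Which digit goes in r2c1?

9

r4c1 = 2: row 4 has {1,3,4,5,6,8,9}; col 1 has {1,3,7,8}; box has {1,3,5,6,9} → only 2 remains.
r4c3 = 7: row 4 has {1,2,3,4,5,6,8,9}; col 3 has {1,3,6,9}; box has {1,2,3,5,6,9} → only 7 remains.
r5c2 = 8: row 5 has {2,3,9}; col 2 has {1,4,5,6,7}; box has {1,2,3,5,6,7,9} → only 8 remains.
r5c8 = 7: row 5 has {2,3,8,9}; col 8 has {1,3,5,6}; box has {1,2,3,4,5,8,9} → only 7 remains.
r5c9 = 6: row 5 has {2,3,7,8,9}; col 9 has {3,4,7}; box has {1,2,3,4,5,7,8,9} → only 6 remains.
r6c3 = 4: row 6 has {1,2,3,5,6,7,8}; col 3 has {1,3,6,7,9}; box has {1,2,3,5,6,7,8,9} → only 4 remains.
r6c6 = 9: row 6 has {1,2,3,4,5,6,7,8}; col 6 has {2,5,6,8}; box has {2,3,6,7,8}; main diagonal has {3,6,7} → only 9 remains.
r7c4 = 1: row 7 has {2,3,4,5,6,7,8}; col 4 has {2,3,9}; box has {2,5,6,9} → only 1 remains.
r7c9 = 9: row 7 has {1,2,3,4,5,6,7,8}; col 9 has {3,4,6,7}; box has {3,4,5,6,7} → only 9 remains.
r8c2 = 9: row 8 has {5,6,7}; col 2 has {1,4,5,6,7,8}; box has {1,3,4,6,7,8}; anti-diagonal has {2,6,7,8} → only 9 remains.
r8c3 = 2: row 8 has {5,6,7,9}; col 3 has {1,3,4,6,7,9}; box has {1,3,4,6,7,8,9} → only 2 remains.
r9c1 = 5: row 9 has {1,3,4,6,9}; col 1 has {1,2,3,7,8}; box has {1,2,3,4,6,7,8,9}; anti-diagonal has {2,6,7,8,9} → only 5 remains.
r1c1 = 4: row 1 has {2,5,7}; col 1 has {1,2,3,5,7,8}; box has {1,7}; main diagonal has {3,6,7,9} → only 4 remains.
r1c2 = 3: row 1 has {2,4,5,7}; col 2 has {1,4,5,6,7,8,9}; box has {1,4,7} → only 3 remains.
r1c3 = 8: row 1 has {2,3,4,5,7}; col 3 has {1,2,3,4,6,7,9}; box has {1,3,4,7} → only 8 remains.
r1c4 = 6: row 1 has {2,3,4,5,7,8}; col 4 has {1,2,3,9}; box has {2,3,5,9} → only 6 remains.
r1c7 = 1: row 1 has {2,3,4,5,6,7,8}; col 7 has {2,4,5,6,7,8,9}; box has {6,7} → only 1 remains.
r1c8 = 9: row 1 has {1,2,3,4,5,6,7,8}; col 8 has {1,3,5,6,7}; box has {1,6,7} → only 9 remains.
r2c1 = 9: row 2 has {1,3,6}; col 1 has {1,2,3,4,5,7,8}; box has {1,3,4,7,8} → only 9 remains.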